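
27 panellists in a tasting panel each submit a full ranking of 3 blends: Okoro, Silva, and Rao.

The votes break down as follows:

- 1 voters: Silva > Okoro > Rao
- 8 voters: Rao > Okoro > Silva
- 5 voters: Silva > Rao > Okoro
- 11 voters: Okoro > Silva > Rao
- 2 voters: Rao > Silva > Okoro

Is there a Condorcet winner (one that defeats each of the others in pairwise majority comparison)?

No

Head-to-head results (27 voters total):
Okoro vs Silva: Okoro wins 19–8.
Okoro vs Rao: Rao wins 15–12.
Silva vs Rao: Silva wins 17–10.
No candidate beats all others: Okoro beats Silva beats Rao beats Okoro, a majority cycle.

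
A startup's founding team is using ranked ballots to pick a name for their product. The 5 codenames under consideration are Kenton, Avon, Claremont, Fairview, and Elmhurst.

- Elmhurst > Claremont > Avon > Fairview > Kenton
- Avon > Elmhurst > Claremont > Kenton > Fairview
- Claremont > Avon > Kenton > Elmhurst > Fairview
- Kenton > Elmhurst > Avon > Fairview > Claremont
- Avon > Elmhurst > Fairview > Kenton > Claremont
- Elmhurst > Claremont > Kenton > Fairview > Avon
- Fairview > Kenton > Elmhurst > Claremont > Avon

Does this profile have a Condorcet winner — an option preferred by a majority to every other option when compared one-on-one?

Yes

Head-to-head results (7 voters total):
Kenton vs Avon: Avon wins 4–3.
Kenton vs Claremont: Claremont wins 4–3.
Kenton vs Fairview: Kenton wins 4–3.
Kenton vs Elmhurst: Elmhurst wins 4–3.
Avon vs Claremont: Claremont wins 4–3.
Avon vs Fairview: Avon wins 5–2.
Avon vs Elmhurst: Elmhurst wins 4–3.
Claremont vs Fairview: Claremont wins 4–3.
Claremont vs Elmhurst: Elmhurst wins 6–1.
Fairview vs Elmhurst: Elmhurst wins 6–1.
Elmhurst beats each rival — Kenton (4–3), Avon (4–3), Claremont (6–1), Fairview (6–1) — so Elmhurst is the Condorcet winner.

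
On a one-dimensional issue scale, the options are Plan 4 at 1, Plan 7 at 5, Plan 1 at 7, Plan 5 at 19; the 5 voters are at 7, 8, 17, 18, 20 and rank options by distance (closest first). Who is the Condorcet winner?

Plan 5

With single-peaked preferences on a line, the Condorcet winner is the candidate closest to the median voter.
The median voter (position 17) is closest to Plan 5 at 19.
Check: Plan 5 vs Plan 1 — voters closer to Plan 5: 3 of 5.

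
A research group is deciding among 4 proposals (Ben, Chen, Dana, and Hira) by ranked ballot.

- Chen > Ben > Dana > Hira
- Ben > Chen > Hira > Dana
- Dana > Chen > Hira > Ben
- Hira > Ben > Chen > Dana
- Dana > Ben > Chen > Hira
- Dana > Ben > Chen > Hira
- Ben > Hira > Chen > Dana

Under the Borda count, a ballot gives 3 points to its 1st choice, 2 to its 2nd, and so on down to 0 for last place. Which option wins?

Borda scores:
  Ben: 2 + 3 + 0 + 2 + 2 + 2 + 3 = 14
  Chen: 3 + 2 + 2 + 1 + 1 + 1 + 1 = 11
  Dana: 1 + 0 + 3 + 0 + 3 + 3 + 0 = 10
  Hira: 0 + 1 + 1 + 3 + 0 + 0 + 2 = 7
Ben has the highest total.

Ben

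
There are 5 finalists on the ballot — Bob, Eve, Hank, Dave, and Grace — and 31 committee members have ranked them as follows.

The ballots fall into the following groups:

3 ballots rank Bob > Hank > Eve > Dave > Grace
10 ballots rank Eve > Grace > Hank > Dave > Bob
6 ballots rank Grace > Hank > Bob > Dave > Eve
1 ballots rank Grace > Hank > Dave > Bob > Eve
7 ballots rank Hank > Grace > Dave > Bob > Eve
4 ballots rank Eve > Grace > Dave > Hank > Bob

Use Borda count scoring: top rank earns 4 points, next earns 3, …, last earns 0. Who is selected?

Grace

Borda scores:
  Bob: 3·4 + 10·0 + 6·2 + 1 + 7·1 + 4·0 = 32
  Eve: 3·2 + 10·4 + 6·0 + 0 + 7·0 + 4·4 = 62
  Hank: 3·3 + 10·2 + 6·3 + 3 + 7·4 + 4·1 = 82
  Dave: 3·1 + 10·1 + 6·1 + 2 + 7·2 + 4·2 = 43
  Grace: 3·0 + 10·3 + 6·4 + 4 + 7·3 + 4·3 = 91
Grace has the highest total.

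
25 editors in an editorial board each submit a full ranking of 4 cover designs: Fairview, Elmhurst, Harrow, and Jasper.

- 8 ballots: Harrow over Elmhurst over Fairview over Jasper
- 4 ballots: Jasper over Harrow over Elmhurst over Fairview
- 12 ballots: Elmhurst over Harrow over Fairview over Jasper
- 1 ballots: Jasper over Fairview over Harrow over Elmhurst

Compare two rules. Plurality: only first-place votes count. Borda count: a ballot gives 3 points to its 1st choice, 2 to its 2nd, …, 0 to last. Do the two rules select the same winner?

Plurality first-place counts: Fairview 0, Elmhurst 12, Harrow 8, Jasper 5 → Elmhurst.
Borda totals: Fairview 22, Elmhurst 56, Harrow 57, Jasper 15 → Harrow.
The two rules disagree: plurality picks Elmhurst, Borda picks Harrow.

No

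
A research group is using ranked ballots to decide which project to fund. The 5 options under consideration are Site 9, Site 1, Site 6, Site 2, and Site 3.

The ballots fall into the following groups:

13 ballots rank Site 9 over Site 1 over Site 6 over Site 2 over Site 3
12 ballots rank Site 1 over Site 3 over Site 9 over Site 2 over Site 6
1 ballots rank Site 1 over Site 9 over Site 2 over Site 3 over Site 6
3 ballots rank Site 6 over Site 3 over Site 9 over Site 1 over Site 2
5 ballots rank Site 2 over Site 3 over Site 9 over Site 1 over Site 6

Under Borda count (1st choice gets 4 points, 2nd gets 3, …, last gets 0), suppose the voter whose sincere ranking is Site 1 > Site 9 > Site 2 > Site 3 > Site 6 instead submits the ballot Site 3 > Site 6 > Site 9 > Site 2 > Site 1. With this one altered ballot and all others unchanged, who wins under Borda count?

Site 1

Borda totals with the altered ballot: Site 9 94, Site 1 95, Site 6 41, Site 2 46, Site 3 64.
The winner is unchanged: still Site 1.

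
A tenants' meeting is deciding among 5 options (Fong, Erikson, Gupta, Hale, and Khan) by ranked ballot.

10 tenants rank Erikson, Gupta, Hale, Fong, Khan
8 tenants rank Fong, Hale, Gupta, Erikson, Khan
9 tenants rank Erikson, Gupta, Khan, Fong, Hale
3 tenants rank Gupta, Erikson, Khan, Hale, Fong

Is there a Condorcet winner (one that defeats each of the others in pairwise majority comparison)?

Yes

Head-to-head results (30 voters total):
Fong vs Erikson: Erikson wins 22–8.
Fong vs Gupta: Gupta wins 22–8.
Fong vs Hale: Fong wins 17–13.
Fong vs Khan: Fong wins 18–12.
Erikson vs Gupta: Erikson wins 19–11.
Erikson vs Hale: Erikson wins 22–8.
Erikson vs Khan: Erikson wins 30–0.
Gupta vs Hale: Gupta wins 22–8.
Gupta vs Khan: Gupta wins 30–0.
Hale vs Khan: Hale wins 18–12.
Erikson beats each rival — Fong (22–8), Gupta (19–11), Hale (22–8), Khan (30–0) — so Erikson is the Condorcet winner.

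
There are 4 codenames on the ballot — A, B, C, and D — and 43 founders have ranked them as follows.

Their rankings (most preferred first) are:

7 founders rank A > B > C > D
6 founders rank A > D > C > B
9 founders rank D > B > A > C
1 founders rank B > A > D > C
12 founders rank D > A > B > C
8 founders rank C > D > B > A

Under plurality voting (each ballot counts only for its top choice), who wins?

First-place vote totals:
  A: 13
  B: 1
  C: 8
  D: 21
D has the most first-place votes.

D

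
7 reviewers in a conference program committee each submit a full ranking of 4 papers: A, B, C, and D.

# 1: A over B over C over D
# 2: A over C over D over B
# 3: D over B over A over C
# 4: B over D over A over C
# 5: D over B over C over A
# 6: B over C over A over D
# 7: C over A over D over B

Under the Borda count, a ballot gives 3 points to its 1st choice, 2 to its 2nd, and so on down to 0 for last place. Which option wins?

Borda scores:
  A: 3 + 3 + 1 + 1 + 0 + 1 + 2 = 11
  B: 2 + 0 + 2 + 3 + 2 + 3 + 0 = 12
  C: 1 + 2 + 0 + 0 + 1 + 2 + 3 = 9
  D: 0 + 1 + 3 + 2 + 3 + 0 + 1 = 10
B has the highest total.

B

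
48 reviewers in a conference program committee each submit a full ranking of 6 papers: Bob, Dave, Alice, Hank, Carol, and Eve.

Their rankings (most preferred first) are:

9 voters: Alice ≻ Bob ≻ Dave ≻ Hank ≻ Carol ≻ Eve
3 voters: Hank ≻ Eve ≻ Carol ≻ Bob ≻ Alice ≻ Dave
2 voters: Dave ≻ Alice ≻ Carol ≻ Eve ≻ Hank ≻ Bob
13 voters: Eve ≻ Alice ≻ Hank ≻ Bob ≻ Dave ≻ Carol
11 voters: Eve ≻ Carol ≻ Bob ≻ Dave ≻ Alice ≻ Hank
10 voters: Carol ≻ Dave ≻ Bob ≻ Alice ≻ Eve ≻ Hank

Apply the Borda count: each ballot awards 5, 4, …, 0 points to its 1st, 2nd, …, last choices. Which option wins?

Borda scores:
  Bob: 9·4 + 3·2 + 2·0 + 13·2 + 11·3 + 10·3 = 131
  Dave: 9·3 + 3·0 + 2·5 + 13·1 + 11·2 + 10·4 = 112
  Alice: 9·5 + 3·1 + 2·4 + 13·4 + 11·1 + 10·2 = 139
  Hank: 9·2 + 3·5 + 2·1 + 13·3 + 11·0 + 10·0 = 74
  Carol: 9·1 + 3·3 + 2·3 + 13·0 + 11·4 + 10·5 = 118
  Eve: 9·0 + 3·4 + 2·2 + 13·5 + 11·5 + 10·1 = 146
Eve has the highest total.

Eve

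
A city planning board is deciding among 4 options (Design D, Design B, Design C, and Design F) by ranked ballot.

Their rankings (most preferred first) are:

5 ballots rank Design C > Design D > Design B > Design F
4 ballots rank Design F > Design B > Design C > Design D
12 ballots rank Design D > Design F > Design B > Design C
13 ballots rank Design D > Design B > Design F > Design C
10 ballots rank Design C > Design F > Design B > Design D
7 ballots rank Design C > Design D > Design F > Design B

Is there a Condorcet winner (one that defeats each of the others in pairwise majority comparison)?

Head-to-head results (51 voters total):
Design D vs Design B: Design D wins 37–14.
Design D vs Design C: Design C wins 26–25.
Design D vs Design F: Design D wins 37–14.
Design B vs Design C: Design B wins 29–22.
Design B vs Design F: Design F wins 33–18.
Design C vs Design F: Design F wins 29–22.
No candidate beats all others: Design D beats Design B beats Design C beats Design D, a majority cycle.

No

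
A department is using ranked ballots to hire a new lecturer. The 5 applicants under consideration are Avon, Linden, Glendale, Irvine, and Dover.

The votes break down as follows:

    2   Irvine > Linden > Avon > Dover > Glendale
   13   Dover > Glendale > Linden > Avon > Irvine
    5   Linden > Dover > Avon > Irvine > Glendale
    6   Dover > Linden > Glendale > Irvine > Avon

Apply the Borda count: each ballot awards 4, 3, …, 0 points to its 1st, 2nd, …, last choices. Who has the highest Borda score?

Borda scores:
  Avon: 2·2 + 13·1 + 5·2 + 6·0 = 27
  Linden: 2·3 + 13·2 + 5·4 + 6·3 = 70
  Glendale: 2·0 + 13·3 + 5·0 + 6·2 = 51
  Irvine: 2·4 + 13·0 + 5·1 + 6·1 = 19
  Dover: 2·1 + 13·4 + 5·3 + 6·4 = 93
Dover has the highest total.

Dover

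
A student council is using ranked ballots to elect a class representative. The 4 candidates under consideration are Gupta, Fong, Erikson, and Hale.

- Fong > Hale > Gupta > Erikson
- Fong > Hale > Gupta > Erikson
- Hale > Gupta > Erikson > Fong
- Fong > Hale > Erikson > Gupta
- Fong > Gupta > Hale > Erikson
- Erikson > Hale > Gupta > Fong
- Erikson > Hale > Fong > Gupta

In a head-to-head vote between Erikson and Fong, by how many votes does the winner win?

Ballots ranking Erikson above Fong: 3.
Ballots ranking Fong above Erikson: 4.
Fong wins 4–3, a margin of 1.

1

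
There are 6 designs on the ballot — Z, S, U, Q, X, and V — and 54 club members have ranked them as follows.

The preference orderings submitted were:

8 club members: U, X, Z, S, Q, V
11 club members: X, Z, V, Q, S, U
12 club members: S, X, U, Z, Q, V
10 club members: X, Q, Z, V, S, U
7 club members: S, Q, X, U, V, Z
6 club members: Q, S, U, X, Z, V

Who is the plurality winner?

First-place vote totals:
  Z: 0
  S: 19
  U: 8
  Q: 6
  X: 21
  V: 0
X has the most first-place votes.

X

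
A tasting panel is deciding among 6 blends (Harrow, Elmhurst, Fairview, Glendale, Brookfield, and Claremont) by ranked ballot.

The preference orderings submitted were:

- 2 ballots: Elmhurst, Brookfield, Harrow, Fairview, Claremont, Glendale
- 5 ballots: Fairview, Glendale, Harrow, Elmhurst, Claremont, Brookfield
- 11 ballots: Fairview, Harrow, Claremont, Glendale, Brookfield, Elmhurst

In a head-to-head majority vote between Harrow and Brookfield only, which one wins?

Ballots ranking Harrow above Brookfield: 5+11 = 16.
Ballots ranking Brookfield above Harrow: 2.
Harrow wins the head-to-head, 16–2.

Harrow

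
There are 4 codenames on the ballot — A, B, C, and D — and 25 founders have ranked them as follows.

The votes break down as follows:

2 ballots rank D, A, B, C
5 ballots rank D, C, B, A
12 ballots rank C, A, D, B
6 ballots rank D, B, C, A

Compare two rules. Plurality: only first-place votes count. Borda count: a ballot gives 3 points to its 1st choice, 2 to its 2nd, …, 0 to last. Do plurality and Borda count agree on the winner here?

Plurality first-place counts: A 0, B 0, C 12, D 13 → D.
Borda totals: A 28, B 19, C 52, D 51 → C.
The two rules disagree: plurality picks D, Borda picks C.

No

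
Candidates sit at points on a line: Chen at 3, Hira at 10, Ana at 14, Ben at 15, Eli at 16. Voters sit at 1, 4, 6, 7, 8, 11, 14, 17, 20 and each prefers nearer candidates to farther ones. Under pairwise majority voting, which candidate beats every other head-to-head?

Hira

With single-peaked preferences on a line, the Condorcet winner is the candidate closest to the median voter.
The median voter (position 8) is closest to Hira at 10.
Check: Hira vs Eli — voters closer to Hira: 6 of 9.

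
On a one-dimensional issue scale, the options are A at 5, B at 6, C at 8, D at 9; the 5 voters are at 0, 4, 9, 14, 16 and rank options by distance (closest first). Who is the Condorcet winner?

D

With single-peaked preferences on a line, the Condorcet winner is the candidate closest to the median voter.
The median voter (position 9) is closest to D at 9.
Check: D vs C — voters closer to D: 3 of 5.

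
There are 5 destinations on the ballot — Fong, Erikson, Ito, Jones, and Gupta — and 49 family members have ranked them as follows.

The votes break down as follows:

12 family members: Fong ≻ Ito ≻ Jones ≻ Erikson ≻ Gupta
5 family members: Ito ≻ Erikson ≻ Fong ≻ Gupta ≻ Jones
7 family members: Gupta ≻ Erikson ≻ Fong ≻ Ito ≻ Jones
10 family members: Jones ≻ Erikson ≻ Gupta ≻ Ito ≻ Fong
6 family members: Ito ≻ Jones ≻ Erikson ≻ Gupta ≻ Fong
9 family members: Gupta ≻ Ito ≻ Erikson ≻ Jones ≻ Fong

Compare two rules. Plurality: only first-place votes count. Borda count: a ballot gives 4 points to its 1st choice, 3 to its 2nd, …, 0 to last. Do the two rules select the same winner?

No

Plurality first-place counts: Fong 12, Erikson 0, Ito 11, Jones 10, Gupta 16 → Gupta.
Borda totals: Fong 72, Erikson 108, Ito 124, Jones 91, Gupta 95 → Ito.
The two rules disagree: plurality picks Gupta, Borda picks Ito.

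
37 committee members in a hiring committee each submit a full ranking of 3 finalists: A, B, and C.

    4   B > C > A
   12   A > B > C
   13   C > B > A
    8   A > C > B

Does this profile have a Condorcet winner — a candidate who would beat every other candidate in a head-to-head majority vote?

Yes

Head-to-head results (37 voters total):
A vs B: A wins 20–17.
A vs C: A wins 20–17.
B vs C: C wins 21–16.
A beats each rival — B (20–17), C (20–17) — so A is the Condorcet winner.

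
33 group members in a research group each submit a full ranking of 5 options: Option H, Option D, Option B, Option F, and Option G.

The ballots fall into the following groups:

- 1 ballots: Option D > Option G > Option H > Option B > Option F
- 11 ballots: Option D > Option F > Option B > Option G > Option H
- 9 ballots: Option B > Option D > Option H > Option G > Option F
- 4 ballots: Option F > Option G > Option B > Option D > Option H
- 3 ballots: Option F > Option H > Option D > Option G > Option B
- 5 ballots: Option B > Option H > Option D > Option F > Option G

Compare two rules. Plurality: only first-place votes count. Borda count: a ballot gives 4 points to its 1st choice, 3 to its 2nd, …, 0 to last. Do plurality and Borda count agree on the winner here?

Plurality first-place counts: Option H 0, Option D 12, Option B 14, Option F 7, Option G 0 → Option B.
Borda totals: Option H 44, Option D 95, Option B 87, Option F 66, Option G 38 → Option D.
The two rules disagree: plurality picks Option B, Borda picks Option D.

No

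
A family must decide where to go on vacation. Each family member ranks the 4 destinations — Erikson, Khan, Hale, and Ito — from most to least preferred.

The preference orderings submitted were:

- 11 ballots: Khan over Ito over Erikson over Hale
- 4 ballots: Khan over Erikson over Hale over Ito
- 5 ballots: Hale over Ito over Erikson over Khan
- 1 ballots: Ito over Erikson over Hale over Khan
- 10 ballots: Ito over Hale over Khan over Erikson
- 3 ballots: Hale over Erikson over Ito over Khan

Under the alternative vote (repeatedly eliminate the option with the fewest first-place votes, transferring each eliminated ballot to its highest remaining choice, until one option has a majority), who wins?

Ito

Round 1: Khan 15, Ito 11, Hale 8, Erikson 0. Erikson has the fewest and is eliminated.
Round 2: Khan 15, Ito 11, Hale 8. Hale has the fewest and is eliminated.
Round 3: Ito 19, Khan 15. Ito has a majority.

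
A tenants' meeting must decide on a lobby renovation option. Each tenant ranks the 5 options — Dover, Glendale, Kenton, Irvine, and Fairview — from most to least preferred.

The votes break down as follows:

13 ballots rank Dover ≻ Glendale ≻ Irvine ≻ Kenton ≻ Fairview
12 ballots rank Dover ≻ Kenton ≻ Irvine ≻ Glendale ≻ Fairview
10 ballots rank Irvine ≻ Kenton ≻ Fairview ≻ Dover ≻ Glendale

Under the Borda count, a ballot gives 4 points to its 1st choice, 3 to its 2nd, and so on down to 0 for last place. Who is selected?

Dover

Borda scores:
  Dover: 13·4 + 12·4 + 10·1 = 110
  Glendale: 13·3 + 12·1 + 10·0 = 51
  Kenton: 13·1 + 12·3 + 10·3 = 79
  Irvine: 13·2 + 12·2 + 10·4 = 90
  Fairview: 13·0 + 12·0 + 10·2 = 20
Dover has the highest total.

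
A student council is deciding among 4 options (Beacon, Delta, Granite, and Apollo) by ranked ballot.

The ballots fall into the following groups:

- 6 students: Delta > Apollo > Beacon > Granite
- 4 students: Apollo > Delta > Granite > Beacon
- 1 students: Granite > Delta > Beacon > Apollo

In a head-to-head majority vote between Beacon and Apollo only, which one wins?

Ballots ranking Beacon above Apollo: 1.
Ballots ranking Apollo above Beacon: 6+4 = 10.
Apollo wins the head-to-head, 10–1.

Apollo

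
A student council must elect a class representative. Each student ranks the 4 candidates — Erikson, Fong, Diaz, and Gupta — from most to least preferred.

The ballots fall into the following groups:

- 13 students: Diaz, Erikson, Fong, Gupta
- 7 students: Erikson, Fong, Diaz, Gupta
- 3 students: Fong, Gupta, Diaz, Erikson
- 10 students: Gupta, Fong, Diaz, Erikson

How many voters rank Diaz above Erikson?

26

Ballots ranking Diaz above Erikson: 13+3+10 = 26.
Ballots ranking Erikson above Diaz: 7.
So 26 of 33 voters prefer Diaz to Erikson.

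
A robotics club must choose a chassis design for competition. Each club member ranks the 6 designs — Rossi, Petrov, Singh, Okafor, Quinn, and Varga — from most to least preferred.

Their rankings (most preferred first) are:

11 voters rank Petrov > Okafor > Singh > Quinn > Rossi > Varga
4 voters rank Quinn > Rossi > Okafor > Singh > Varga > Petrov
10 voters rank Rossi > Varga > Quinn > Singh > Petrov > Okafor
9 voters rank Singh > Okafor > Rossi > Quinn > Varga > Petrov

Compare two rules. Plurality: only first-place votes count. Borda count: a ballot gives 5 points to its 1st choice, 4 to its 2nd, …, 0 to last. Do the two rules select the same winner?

No

Plurality first-place counts: Rossi 10, Petrov 11, Singh 9, Okafor 0, Quinn 4, Varga 0 → Petrov.
Borda totals: Rossi 104, Petrov 65, Singh 106, Okafor 92, Quinn 90, Varga 53 → Singh.
The two rules disagree: plurality picks Petrov, Borda picks Singh.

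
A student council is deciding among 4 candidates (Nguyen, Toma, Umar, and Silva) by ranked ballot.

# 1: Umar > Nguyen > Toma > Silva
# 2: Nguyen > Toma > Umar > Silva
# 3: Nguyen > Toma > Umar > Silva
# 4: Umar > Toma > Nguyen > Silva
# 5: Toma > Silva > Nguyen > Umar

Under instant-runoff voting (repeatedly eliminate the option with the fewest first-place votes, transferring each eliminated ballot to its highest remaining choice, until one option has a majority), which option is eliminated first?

Round 1: Nguyen 2, Umar 2, Toma 1, Silva 0. Silva has the fewest and is eliminated.
Round 2: Nguyen 2, Umar 2, Toma 1. Toma has the fewest and is eliminated.
Round 3: Nguyen 3, Umar 2. Nguyen has a majority.

Silva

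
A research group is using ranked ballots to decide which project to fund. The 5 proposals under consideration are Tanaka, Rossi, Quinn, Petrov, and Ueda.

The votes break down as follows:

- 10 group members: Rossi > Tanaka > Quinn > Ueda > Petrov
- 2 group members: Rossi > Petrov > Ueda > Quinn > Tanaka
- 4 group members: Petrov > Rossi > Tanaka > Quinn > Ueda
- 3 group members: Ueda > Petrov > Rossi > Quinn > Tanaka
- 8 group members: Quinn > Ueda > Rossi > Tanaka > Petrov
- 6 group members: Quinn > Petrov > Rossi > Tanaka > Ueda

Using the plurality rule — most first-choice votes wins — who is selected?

First-place vote totals:
  Tanaka: 0
  Rossi: 12
  Quinn: 14
  Petrov: 4
  Ueda: 3
Quinn has the most first-place votes.

Quinn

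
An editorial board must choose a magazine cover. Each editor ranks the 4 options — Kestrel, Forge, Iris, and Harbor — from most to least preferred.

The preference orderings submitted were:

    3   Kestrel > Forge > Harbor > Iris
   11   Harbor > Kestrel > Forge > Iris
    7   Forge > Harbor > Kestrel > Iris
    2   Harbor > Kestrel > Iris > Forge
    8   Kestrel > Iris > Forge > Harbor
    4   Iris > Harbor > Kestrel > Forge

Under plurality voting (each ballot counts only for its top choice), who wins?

Harbor

First-place vote totals:
  Kestrel: 11
  Forge: 7
  Iris: 4
  Harbor: 13
Harbor has the most first-place votes.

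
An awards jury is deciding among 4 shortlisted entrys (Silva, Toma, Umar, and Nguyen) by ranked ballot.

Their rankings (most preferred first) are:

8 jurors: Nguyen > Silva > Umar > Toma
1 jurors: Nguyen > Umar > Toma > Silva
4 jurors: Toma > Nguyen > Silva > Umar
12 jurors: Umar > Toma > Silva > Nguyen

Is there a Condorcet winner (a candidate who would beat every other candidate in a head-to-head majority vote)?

No

Head-to-head results (25 voters total):
Silva vs Toma: Toma wins 17–8.
Silva vs Umar: Umar wins 13–12.
Silva vs Nguyen: Nguyen wins 13–12.
Toma vs Umar: Umar wins 21–4.
Toma vs Nguyen: Toma wins 16–9.
Umar vs Nguyen: Nguyen wins 13–12.
No candidate beats all others: Toma beats Nguyen beats Umar beats Toma, a majority cycle.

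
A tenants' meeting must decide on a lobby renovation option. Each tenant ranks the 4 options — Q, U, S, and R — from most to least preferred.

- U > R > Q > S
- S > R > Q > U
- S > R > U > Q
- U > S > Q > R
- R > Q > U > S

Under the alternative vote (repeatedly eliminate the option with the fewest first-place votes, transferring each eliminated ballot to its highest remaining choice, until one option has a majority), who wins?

Round 1: U 2, S 2, R 1, Q 0. Q has the fewest and is eliminated.
Round 2: U 2, S 2, R 1. R has the fewest and is eliminated.
Round 3: U 3, S 2. U has a majority.

U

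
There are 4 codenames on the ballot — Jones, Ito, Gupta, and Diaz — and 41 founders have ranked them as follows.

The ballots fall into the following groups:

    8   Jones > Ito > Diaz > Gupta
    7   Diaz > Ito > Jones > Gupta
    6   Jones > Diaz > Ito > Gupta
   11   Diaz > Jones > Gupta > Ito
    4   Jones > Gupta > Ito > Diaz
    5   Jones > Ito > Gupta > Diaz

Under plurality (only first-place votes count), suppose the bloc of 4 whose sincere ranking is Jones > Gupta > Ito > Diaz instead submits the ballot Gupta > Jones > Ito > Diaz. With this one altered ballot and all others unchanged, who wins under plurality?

First-place totals with the altered ballot: Jones 19, Ito 0, Gupta 4, Diaz 18.
The winner is unchanged: still Jones.

Jones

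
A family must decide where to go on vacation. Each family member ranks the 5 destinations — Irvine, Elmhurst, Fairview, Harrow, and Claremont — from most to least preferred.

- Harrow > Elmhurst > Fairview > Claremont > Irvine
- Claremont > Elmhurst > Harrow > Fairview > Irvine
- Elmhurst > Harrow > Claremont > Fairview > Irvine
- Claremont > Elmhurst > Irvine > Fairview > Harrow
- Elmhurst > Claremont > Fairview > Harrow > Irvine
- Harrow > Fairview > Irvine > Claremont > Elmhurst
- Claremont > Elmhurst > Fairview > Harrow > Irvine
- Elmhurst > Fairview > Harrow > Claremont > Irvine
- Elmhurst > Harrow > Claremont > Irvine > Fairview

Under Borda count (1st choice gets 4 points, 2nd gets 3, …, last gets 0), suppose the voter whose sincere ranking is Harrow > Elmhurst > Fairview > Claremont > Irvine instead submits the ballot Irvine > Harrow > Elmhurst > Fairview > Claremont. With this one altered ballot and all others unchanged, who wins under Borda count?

Borda totals with the altered ballot: Irvine 9, Elmhurst 27, Fairview 14, Harrow 19, Claremont 21.
The winner is unchanged: still Elmhurst.

Elmhurst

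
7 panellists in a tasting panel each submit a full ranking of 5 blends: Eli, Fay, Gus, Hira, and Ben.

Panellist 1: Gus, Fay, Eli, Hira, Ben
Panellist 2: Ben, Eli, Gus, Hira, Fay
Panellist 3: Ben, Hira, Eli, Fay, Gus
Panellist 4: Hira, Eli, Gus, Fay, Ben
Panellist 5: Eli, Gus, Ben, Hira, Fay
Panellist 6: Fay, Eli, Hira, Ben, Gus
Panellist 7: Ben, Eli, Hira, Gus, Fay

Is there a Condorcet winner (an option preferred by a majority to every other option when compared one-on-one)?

Head-to-head results (7 voters total):
Eli vs Fay: Eli wins 5–2.
Eli vs Gus: Eli wins 6–1.
Eli vs Hira: Eli wins 5–2.
Eli vs Ben: Eli wins 4–3.
Fay vs Gus: Gus wins 5–2.
Fay vs Hira: Hira wins 5–2.
Fay vs Ben: Ben wins 4–3.
Gus vs Hira: Hira wins 4–3.
Gus vs Ben: Ben wins 4–3.
Hira vs Ben: Ben wins 4–3.
Eli beats each rival — Fay (5–2), Gus (6–1), Hira (5–2), Ben (4–3) — so Eli is the Condorcet winner.

Yes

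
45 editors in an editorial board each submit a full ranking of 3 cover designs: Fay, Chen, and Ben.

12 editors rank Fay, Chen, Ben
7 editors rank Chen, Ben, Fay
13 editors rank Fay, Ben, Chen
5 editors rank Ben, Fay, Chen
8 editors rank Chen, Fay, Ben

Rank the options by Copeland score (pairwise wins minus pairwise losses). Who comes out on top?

Pairwise results:
  Fay vs Chen: Fay wins 30–15.
  Fay vs Ben: Fay wins 33–12.
  Chen vs Ben: Chen wins 27–18.
Copeland scores (wins − losses):
  Fay: 2 − 0 = 2
  Chen: 1 − 1 = 0
  Ben: 0 − 2 = -2
Fay has the best Copeland score.

Fay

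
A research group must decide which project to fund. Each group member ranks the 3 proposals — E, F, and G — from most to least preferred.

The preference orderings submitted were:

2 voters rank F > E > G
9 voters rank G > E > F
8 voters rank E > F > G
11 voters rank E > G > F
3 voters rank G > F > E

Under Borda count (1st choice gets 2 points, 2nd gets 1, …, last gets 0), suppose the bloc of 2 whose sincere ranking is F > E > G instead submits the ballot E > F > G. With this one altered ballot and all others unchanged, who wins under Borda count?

E

Borda totals with the altered ballot: E 51, F 13, G 35.
The winner is unchanged: still E.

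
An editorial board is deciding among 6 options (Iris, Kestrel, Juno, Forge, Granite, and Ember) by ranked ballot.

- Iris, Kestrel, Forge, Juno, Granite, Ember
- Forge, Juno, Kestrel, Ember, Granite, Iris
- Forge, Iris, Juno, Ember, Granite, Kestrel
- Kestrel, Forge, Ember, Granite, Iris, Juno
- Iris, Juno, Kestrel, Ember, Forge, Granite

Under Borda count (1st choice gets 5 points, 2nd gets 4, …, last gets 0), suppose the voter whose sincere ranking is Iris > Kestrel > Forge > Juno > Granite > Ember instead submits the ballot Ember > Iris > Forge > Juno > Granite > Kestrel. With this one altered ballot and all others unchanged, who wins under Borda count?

Forge

Borda totals with the altered ballot: Iris 14, Kestrel 11, Juno 13, Forge 18, Granite 5, Ember 14.
The winner is unchanged: still Forge.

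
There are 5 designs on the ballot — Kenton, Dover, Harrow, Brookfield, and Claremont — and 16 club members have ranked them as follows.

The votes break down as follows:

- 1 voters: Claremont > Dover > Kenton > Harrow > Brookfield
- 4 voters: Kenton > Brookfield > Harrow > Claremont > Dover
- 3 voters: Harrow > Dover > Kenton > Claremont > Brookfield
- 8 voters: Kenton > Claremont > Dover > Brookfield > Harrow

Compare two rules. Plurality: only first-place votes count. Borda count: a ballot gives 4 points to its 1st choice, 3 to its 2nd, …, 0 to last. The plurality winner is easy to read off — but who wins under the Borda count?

Kenton

Plurality first-place counts: Kenton 12, Dover 0, Harrow 3, Brookfield 0, Claremont 1 → Kenton.
Borda totals: Kenton 56, Dover 28, Harrow 21, Brookfield 20, Claremont 35 → Kenton.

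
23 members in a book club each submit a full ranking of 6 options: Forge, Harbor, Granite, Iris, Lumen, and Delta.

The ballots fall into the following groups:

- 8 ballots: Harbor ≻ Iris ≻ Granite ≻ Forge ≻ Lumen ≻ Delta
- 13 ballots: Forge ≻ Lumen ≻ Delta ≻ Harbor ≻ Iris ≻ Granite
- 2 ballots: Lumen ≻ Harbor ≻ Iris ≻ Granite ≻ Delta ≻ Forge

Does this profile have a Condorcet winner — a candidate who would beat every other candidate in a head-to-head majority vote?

Head-to-head results (23 voters total):
Forge vs Harbor: Forge wins 13–10.
Forge vs Granite: Forge wins 13–10.
Forge vs Iris: Forge wins 13–10.
Forge vs Lumen: Forge wins 21–2.
Forge vs Delta: Forge wins 21–2.
Harbor vs Granite: Harbor wins 23–0.
Harbor vs Iris: Harbor wins 23–0.
Harbor vs Lumen: Lumen wins 15–8.
Harbor vs Delta: Delta wins 13–10.
Granite vs Iris: Iris wins 23–0.
Granite vs Lumen: Lumen wins 15–8.
Granite vs Delta: Delta wins 13–10.
Iris vs Lumen: Lumen wins 15–8.
Iris vs Delta: Delta wins 13–10.
Lumen vs Delta: Lumen wins 23–0.
Forge beats each rival — Harbor (13–10), Granite (13–10), Iris (13–10), Lumen (21–2), Delta (21–2) — so Forge is the Condorcet winner.

Yes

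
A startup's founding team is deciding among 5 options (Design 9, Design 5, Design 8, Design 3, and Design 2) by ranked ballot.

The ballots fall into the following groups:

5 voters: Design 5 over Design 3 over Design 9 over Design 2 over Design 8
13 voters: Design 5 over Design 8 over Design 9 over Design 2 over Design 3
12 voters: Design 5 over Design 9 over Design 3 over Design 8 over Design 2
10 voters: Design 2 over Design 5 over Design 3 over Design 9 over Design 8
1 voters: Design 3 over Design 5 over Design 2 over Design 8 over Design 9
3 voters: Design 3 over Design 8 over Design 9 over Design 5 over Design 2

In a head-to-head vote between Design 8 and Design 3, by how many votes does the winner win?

Ballots ranking Design 8 above Design 3: 13.
Ballots ranking Design 3 above Design 8: 5+12+10+1+3 = 31.
Design 3 wins 31–13, a margin of 18.

18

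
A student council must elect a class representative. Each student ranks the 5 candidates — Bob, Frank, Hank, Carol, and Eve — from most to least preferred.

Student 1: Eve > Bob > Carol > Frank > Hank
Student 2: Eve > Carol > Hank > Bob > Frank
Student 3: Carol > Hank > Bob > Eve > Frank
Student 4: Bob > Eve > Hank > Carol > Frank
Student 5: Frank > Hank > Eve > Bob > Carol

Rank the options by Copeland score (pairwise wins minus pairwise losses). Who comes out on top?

Eve

Pairwise results:
  Bob vs Frank: Bob wins 4–1.
  Bob vs Hank: Hank wins 3–2.
  Bob vs Carol: Bob wins 3–2.
  Bob vs Eve: Eve wins 3–2.
  Frank vs Hank: Hank wins 3–2.
  Frank vs Carol: Carol wins 4–1.
  Frank vs Eve: Eve wins 4–1.
  Hank vs Carol: Carol wins 3–2.
  Hank vs Eve: Eve wins 3–2.
  Carol vs Eve: Eve wins 4–1.
Copeland scores (wins − losses):
  Bob: 2 − 2 = 0
  Frank: 0 − 4 = -4
  Hank: 2 − 2 = 0
  Carol: 2 − 2 = 0
  Eve: 4 − 0 = 4
Eve has the best Copeland score.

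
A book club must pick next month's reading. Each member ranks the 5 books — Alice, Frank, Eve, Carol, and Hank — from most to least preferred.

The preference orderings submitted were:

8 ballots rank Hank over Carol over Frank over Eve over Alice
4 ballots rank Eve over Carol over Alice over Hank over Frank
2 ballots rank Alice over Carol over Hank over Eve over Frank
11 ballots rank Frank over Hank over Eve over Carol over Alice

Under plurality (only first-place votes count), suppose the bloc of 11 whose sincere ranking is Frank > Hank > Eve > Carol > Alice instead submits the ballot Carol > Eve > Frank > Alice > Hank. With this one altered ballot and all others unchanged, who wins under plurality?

Carol

First-place totals with the altered ballot: Alice 2, Frank 0, Eve 4, Carol 11, Hank 8.
The switch changes the winner from Frank to Carol.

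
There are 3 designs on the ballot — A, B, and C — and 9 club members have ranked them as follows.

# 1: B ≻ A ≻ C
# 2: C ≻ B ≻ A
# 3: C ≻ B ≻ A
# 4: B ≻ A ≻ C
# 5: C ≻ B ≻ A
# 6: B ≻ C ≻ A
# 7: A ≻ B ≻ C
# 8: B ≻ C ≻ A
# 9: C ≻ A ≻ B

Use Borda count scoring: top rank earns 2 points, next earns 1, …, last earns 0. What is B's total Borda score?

12

Borda scores:
  A: 1 + 0 + 0 + 1 + 0 + 0 + 2 + 0 + 1 = 5
  B: 2 + 1 + 1 + 2 + 1 + 2 + 1 + 2 + 0 = 12
  C: 0 + 2 + 2 + 0 + 2 + 1 + 0 + 1 + 2 = 10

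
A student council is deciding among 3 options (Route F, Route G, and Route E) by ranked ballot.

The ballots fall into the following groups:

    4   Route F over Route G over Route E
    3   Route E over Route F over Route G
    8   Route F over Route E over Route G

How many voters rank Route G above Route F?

0

Ballots ranking Route G above Route F: 0.
Ballots ranking Route F above Route G: 4+3+8 = 15.
So 0 of 15 voters prefer Route G to Route F.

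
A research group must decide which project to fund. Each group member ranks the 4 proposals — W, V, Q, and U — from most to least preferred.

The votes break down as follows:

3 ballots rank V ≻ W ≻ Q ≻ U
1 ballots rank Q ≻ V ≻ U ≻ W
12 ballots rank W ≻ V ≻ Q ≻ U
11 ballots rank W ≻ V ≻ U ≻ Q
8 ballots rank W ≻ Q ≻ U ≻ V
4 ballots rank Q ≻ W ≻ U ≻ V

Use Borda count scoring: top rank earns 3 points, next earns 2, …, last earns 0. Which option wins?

Borda scores:
  W: 3·2 + 0 + 12·3 + 11·3 + 8·3 + 4·2 = 107
  V: 3·3 + 2 + 12·2 + 11·2 + 8·0 + 4·0 = 57
  Q: 3·1 + 3 + 12·1 + 11·0 + 8·2 + 4·3 = 46
  U: 3·0 + 1 + 12·0 + 11·1 + 8·1 + 4·1 = 24
W has the highest total.

W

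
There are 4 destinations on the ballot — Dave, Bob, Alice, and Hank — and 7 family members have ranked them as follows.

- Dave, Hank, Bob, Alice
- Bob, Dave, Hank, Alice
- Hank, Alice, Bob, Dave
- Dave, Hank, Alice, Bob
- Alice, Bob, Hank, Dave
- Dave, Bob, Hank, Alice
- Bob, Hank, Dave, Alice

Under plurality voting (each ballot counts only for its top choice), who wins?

Dave

First-place vote totals:
  Dave: 3
  Bob: 2
  Alice: 1
  Hank: 1
Dave has the most first-place votes.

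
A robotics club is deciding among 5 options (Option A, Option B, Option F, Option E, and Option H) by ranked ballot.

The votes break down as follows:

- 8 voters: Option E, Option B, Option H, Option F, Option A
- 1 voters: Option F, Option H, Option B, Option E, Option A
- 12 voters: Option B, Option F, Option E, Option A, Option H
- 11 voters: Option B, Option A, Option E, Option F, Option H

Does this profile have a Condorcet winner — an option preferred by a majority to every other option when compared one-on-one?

Yes

Head-to-head results (32 voters total):
Option A vs Option B: Option B wins 32–0.
Option A vs Option F: Option F wins 21–11.
Option A vs Option E: Option E wins 21–11.
Option A vs Option H: Option A wins 23–9.
Option B vs Option F: Option B wins 31–1.
Option B vs Option E: Option B wins 24–8.
Option B vs Option H: Option B wins 31–1.
Option F vs Option E: Option E wins 19–13.
Option F vs Option H: Option F wins 24–8.
Option E vs Option H: Option E wins 31–1.
Option B beats each rival — Option A (32–0), Option F (31–1), Option E (24–8), Option H (31–1) — so Option B is the Condorcet winner.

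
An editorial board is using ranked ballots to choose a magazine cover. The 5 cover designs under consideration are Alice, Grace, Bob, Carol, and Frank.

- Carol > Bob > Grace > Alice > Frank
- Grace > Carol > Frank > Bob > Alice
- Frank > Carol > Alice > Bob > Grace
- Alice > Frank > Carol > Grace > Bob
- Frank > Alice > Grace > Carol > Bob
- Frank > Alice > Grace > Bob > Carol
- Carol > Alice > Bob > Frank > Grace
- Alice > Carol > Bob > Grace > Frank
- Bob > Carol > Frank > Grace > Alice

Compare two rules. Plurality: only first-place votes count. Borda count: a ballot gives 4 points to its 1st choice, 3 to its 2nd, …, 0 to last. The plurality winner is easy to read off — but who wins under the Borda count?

Carol

Plurality first-place counts: Alice 2, Grace 1, Bob 1, Carol 2, Frank 3 → Frank.
Borda totals: Alice 20, Grace 13, Bob 14, Carol 23, Frank 20 → Carol.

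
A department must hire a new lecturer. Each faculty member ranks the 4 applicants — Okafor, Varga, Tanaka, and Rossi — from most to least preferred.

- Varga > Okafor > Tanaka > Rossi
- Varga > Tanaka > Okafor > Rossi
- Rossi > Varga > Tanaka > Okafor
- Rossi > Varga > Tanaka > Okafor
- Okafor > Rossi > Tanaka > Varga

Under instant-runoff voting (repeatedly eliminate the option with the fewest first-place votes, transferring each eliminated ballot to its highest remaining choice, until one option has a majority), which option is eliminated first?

Tanaka

Round 1: Varga 2, Rossi 2, Okafor 1, Tanaka 0. Tanaka has the fewest and is eliminated.
Round 2: Varga 2, Rossi 2, Okafor 1. Okafor has the fewest and is eliminated.
Round 3: Rossi 3, Varga 2. Rossi has a majority.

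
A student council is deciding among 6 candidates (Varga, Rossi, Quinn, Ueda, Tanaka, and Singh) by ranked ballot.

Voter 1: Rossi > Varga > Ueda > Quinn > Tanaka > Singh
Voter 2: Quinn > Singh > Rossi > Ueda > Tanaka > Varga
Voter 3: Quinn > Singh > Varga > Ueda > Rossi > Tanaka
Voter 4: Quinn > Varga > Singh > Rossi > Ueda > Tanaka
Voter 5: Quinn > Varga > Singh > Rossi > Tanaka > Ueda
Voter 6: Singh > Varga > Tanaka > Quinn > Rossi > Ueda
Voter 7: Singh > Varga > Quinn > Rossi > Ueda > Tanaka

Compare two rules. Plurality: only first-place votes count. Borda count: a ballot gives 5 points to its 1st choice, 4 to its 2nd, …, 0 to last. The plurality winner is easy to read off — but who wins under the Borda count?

Plurality first-place counts: Varga 0, Rossi 1, Quinn 4, Ueda 0, Tanaka 0, Singh 2 → Quinn.
Borda totals: Varga 23, Rossi 16, Quinn 27, Ueda 9, Tanaka 6, Singh 24 → Quinn.

Quinn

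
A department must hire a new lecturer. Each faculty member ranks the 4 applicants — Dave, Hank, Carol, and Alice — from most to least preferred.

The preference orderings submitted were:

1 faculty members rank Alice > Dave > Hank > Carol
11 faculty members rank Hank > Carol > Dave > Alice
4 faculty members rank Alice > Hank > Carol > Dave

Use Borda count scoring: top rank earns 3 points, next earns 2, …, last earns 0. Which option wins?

Hank

Borda scores:
  Dave: 2 + 11·1 + 4·0 = 13
  Hank: 1 + 11·3 + 4·2 = 42
  Carol: 0 + 11·2 + 4·1 = 26
  Alice: 3 + 11·0 + 4·3 = 15
Hank has the highest total.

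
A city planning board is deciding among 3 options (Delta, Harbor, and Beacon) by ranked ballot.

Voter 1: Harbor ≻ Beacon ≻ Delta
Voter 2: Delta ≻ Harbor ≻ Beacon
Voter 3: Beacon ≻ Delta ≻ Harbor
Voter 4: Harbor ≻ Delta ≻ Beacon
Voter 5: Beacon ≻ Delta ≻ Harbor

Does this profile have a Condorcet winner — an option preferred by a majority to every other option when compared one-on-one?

Head-to-head results (5 voters total):
Delta vs Harbor: Delta wins 3–2.
Delta vs Beacon: Beacon wins 3–2.
Harbor vs Beacon: Harbor wins 3–2.
No candidate beats all others: Delta beats Harbor beats Beacon beats Delta, a majority cycle.

No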